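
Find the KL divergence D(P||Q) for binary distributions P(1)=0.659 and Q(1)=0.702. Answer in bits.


KL = p*log2(p/q) + (1-p)*log2((1-p)/(1-q)) = 0.659*log2(0.659/0.702) + 0.341*log2(0.341/0.298) = 0.0062

0.0062 bits


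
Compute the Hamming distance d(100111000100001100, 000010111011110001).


Count differing positions: ^ . . ^ . ^ ^ ^ ^ ^ ^ ^ ^ ^ ^ ^ . ^ = 14 differences

14


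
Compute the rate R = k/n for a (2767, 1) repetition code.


Rate = k/n = 1/2767

1/2767


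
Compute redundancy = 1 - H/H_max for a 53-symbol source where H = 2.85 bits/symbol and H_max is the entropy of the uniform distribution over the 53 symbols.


H_max = log2(K) = log2(53) = 5.7279 bits/symbol. Redundancy = 1 - H/H_max = 1 - 2.85/5.7279 = 1 - 0.4976 = 0.5024

0.5024


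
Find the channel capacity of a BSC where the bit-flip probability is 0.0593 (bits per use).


H(p) = -p*log2(p) - (1-p)*log2(1-p) = -0.0593*log2(0.0593) - 0.9407*log2(0.9407) = 0.241696 + 0.082964 = 0.3247. C = 1 - H(p) = 1 - 0.3247 = 0.6753

0.6753 bits


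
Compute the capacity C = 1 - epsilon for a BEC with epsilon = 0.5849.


C = 1 - epsilon = 1 - 0.5849 = 0.4151

0.4151 bits


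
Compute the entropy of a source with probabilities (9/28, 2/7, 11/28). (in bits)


H = -sum(p_i * log2(p_i)). Terms: -(9/28)*log2(9/28) = 0.526317; -(2/7)*log2(2/7) = 0.516387; -(11/28)*log2(11/28) = 0.529541. H = 0.526317 + 0.516387 + 0.529541 = 1.5722

1.5722 bits


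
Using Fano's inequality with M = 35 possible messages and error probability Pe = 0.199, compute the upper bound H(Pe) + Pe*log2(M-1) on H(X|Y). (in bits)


H(Pe) = -Pe*log2(Pe) - (1-Pe)*log2(1-Pe) = -0.199*log2(0.199) - 0.801*log2(0.801) = 0.463503 + 0.256421 = 0.7199. Pe*log2(M-1) = 0.199*log2(34) = 1.012405. Bound = H(Pe) + Pe*log2(M-1) = 0.463503 + 0.256421 + 1.012405 = 1.7323

1.7323 bits


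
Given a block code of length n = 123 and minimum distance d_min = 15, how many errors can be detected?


Detection capability = d_min - 1 = 15 - 1 = 14

14 errors


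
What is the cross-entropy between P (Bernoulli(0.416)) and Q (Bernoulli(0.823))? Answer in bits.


H(P,Q) = -p*log2(q) - (1-p)*log2(1-q). -0.416*log2(0.823) = 0.116911; -0.584*log2(0.177) = 1.458936. H(P,Q) = 0.116911 + 1.458936 = 1.5758

1.5758 bits


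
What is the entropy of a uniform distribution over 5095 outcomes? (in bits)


H = log2(n) = log2(5095) = 12.3149

12.3149 bits


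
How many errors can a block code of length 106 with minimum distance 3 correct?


Correction capability = floor((d-1)/2) = floor((3-1)/2) = 1

1 errors


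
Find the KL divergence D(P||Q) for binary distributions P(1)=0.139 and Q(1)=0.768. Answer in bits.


KL = p*log2(p/q) + (1-p)*log2((1-p)/(1-q)) = 0.139*log2(0.139/0.768) + 0.861*log2(0.861/0.232) = 1.2861

1.2861 bits


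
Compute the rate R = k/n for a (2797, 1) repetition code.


Rate = k/n = 1/2797

1/2797


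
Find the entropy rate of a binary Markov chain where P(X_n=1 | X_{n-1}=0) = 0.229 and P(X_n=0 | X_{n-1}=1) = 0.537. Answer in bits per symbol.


Stationary distribution: pi_0 = p10/(p01+p10) = 0.701, pi_1 = 0.299. Entropy rate H' = pi_0*H(p01) + pi_1*H(p10) = 0.701*0.7763 + 0.299*0.996 = 0.842

0.842 bits/symbol


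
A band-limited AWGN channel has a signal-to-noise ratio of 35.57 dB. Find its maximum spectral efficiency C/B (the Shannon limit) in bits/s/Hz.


SNR_linear = 10^(35.57/10) = 3605.7864; C/B = log2(1 + SNR_linear) = log2(1 + 3605.7864) = 11.8165

11.8165 bits/s/Hz


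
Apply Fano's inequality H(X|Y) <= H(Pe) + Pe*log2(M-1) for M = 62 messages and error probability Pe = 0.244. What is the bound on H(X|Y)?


H(Pe) = -Pe*log2(Pe) - (1-Pe)*log2(1-Pe) = -0.244*log2(0.244) - 0.756*log2(0.756) = 0.496551 + 0.305078 = 0.8016. Pe*log2(M-1) = 0.244*log2(61) = 1.447100. Bound = H(Pe) + Pe*log2(M-1) = 0.496551 + 0.305078 + 1.447100 = 2.2487

2.2487 bits


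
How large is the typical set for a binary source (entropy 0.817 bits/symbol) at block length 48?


log2|A_typical| = nH = 48 * 0.817 = 39.216, so |A_typical| ~ 2^39.216 = 6.385e+11

6.385e+11


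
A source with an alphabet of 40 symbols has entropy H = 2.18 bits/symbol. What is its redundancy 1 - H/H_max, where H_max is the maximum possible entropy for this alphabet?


H_max = log2(K) = log2(40) = 5.3219 bits/symbol. Redundancy = 1 - H/H_max = 1 - 2.18/5.3219 = 1 - 0.4096 = 0.5904

0.5904


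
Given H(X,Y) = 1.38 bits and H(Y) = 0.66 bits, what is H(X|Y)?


H(X|Y) = H(X,Y) - H(Y) = 1.38 - 0.66 = 0.72

0.72 bits


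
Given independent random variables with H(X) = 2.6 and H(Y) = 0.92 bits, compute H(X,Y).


For independent variables, H(X,Y) = H(X) + H(Y) = 2.6 + 0.92 = 3.52

3.52 bits


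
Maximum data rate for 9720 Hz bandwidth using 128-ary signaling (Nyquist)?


Rate = 2 * B * log2(M) = 2 * 9720 * 7.0 = 136080.0

136080.0 bps


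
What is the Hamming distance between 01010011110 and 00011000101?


Count differing positions: . ^ . . ^ . ^ ^ . ^ ^ = 6 differences

6


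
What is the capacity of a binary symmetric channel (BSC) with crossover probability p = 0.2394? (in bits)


H(p) = -p*log2(p) - (1-p)*log2(1-p) = -0.2394*log2(0.2394) - 0.7606*log2(0.7606) = 0.493764 + 0.300277 = 0.794. C = 1 - H(p) = 1 - 0.794 = 0.206

0.206 bits


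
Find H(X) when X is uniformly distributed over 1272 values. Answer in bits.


H = log2(n) = log2(1272) = 10.3129

10.3129 bits


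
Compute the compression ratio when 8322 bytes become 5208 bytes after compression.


Ratio = original / compressed = 8322 / 5208 = 1.5979

1.5979


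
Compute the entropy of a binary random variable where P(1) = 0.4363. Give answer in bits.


H = -p*log2(p) - (1-p)*log2(1-p). -0.4363*log2(0.4363) = 0.522080; -0.5637*log2(0.5637) = 0.466180. H = 0.522080 + 0.466180 = 0.9883

0.9883 bits


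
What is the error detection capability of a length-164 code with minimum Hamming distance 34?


Detection capability = d_min - 1 = 34 - 1 = 33

33 errors


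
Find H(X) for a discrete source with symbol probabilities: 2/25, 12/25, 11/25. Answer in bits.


H = -sum(p_i * log2(p_i)). Terms: -(2/25)*log2(2/25) = 0.291508; -(12/25)*log2(12/25) = 0.508269; -(11/25)*log2(11/25) = 0.521147. H = 0.291508 + 0.508269 + 0.521147 = 1.3209

1.3209 bits


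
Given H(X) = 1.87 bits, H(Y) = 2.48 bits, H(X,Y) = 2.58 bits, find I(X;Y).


I(X;Y) = H(X) + H(Y) - H(X,Y) = 1.87 + 2.48 - 2.58 = 1.77

1.77 bits


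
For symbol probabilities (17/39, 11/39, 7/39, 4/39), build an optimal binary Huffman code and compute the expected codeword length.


Huffman construction (repeatedly merge the two least-probable nodes; each merge adds 1 bit to every symbol beneath it): 4/39 + 7/39 = 11/39; 11/39 + 11/39 = 22/39; 17/39 + 22/39 = 1. Resulting codeword lengths (in the order the probabilities were given): (1, 2, 3, 3). L_avg = sum(p_i * l_i) = 17/39*1 + 11/39*2 + 7/39*3 + 4/39*3 = 24/13 = 1.8462

1.8462 bits


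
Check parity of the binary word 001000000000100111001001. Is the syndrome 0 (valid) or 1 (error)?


Syndrome = XOR of all bits = 0 XOR 0 XOR 1 XOR 0 XOR 0 XOR 0 XOR 0 XOR 0 XOR 0 XOR 0 XOR 0 XOR 0 XOR 1 XOR 0 XOR 0 XOR 1 XOR 1 XOR 1 XOR 0 XOR 0 XOR 1 XOR 0 XOR 0 XOR 1 = 1

1


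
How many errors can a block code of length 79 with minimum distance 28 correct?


Correction capability = floor((d-1)/2) = floor((28-1)/2) = 13

13 errors


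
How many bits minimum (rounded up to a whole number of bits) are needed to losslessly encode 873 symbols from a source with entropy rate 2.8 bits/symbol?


Minimum bits >= n * H = 873 * 2.8 = 2444.4, rounded up to a whole number of bits = 2445

2445 bits


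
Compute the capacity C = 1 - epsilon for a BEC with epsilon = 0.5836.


C = 1 - epsilon = 1 - 0.5836 = 0.4164

0.4164 bits


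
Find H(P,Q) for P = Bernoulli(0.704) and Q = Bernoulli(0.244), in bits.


H(P,Q) = -p*log2(q) - (1-p)*log2(1-q). -0.704*log2(0.244) = 1.432673; -0.296*log2(0.756) = 0.119448. H(P,Q) = 1.432673 + 0.119448 = 1.5521

1.5521 bits


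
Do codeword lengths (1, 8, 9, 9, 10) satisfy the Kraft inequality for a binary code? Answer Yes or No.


Kraft sum = sum(2^(-l_i)) = 0.5088, need <= 1. Result: satisfied (a binary prefix-free code with these lengths exists)

Yes


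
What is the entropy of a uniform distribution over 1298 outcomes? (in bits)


H = log2(n) = log2(1298) = 10.3421

10.3421 bits


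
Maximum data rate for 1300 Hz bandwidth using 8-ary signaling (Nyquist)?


Rate = 2 * B * log2(M) = 2 * 1300 * 3.0 = 7800.0

7800.0 bps


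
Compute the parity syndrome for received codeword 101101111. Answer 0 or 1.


Syndrome = XOR of all bits = 1 XOR 0 XOR 1 XOR 1 XOR 0 XOR 1 XOR 1 XOR 1 XOR 1 = 1

1


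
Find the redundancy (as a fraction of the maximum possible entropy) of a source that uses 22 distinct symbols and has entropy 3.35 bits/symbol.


H_max = log2(K) = log2(22) = 4.4594 bits/symbol. Redundancy = 1 - H/H_max = 1 - 3.35/4.4594 = 1 - 0.7512 = 0.2488

0.2488


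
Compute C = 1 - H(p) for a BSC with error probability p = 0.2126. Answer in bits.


H(p) = -p*log2(p) - (1-p)*log2(1-p) = -0.2126*log2(0.2126) - 0.7874*log2(0.7874) = 0.474903 + 0.271520 = 0.7464. C = 1 - H(p) = 1 - 0.7464 = 0.2536

0.2536 bits


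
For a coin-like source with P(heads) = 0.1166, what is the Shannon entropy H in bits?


H = -p*log2(p) - (1-p)*log2(1-p). -0.1166*log2(0.1166) = 0.361502; -0.8834*log2(0.8834) = 0.158006. H = 0.361502 + 0.158006 = 0.5195

0.5195 bits


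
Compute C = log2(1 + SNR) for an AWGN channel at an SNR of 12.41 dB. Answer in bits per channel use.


SNR_linear = 10^(12.41/10) = 17.4181; C = log2(1 + SNR_linear) = log2(1 + 17.4181) = 4.203

4.203 bits/channel use


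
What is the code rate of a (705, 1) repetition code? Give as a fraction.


Rate = k/n = 1/705

1/705


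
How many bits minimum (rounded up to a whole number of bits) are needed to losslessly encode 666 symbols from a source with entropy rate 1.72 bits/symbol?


Minimum bits >= n * H = 666 * 1.72 = 1145.52, rounded up to a whole number of bits = 1146

1146 bits


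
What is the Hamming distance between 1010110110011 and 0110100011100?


Count differing positions: ^ ^ . . . ^ . ^ . ^ ^ ^ ^ = 8 differences

8


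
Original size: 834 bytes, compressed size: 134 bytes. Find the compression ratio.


Ratio = original / compressed = 834 / 134 = 6.2239

6.2239


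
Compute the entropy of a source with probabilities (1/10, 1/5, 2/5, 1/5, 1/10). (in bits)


H = -sum(p_i * log2(p_i)). Terms: -(1/10)*log2(1/10) = 0.332193; -(1/5)*log2(1/5) = 0.464386; -(2/5)*log2(2/5) = 0.528771; -(1/5)*log2(1/5) = 0.464386; -(1/10)*log2(1/10) = 0.332193. H = 0.332193 + 0.464386 + 0.528771 + 0.464386 + 0.332193 = 2.1219

2.1219 bits


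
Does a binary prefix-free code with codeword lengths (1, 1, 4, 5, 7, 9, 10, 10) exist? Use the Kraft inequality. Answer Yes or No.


Kraft sum = sum(2^(-l_i)) = 1.1055, need <= 1. Result: violated (a binary prefix-free code with these lengths cannot exist)

No


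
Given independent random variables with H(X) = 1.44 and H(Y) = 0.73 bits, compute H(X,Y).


For independent variables, H(X,Y) = H(X) + H(Y) = 1.44 + 0.73 = 2.17

2.17 bits


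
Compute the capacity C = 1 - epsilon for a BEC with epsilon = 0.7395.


C = 1 - epsilon = 1 - 0.7395 = 0.2605

0.2605 bits


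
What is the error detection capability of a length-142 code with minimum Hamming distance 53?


Detection capability = d_min - 1 = 53 - 1 = 52

52 errors


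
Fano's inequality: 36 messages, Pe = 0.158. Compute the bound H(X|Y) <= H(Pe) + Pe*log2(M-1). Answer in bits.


H(Pe) = -Pe*log2(Pe) - (1-Pe)*log2(1-Pe) = -0.158*log2(0.158) - 0.842*log2(0.842) = 0.420597 + 0.208907 = 0.6295. Pe*log2(M-1) = 0.158*log2(35) = 0.810427. Bound = H(Pe) + Pe*log2(M-1) = 0.420597 + 0.208907 + 0.810427 = 1.4399

1.4399 bits


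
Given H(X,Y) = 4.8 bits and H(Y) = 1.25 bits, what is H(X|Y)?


H(X|Y) = H(X,Y) - H(Y) = 4.8 - 1.25 = 3.55

3.55 bits


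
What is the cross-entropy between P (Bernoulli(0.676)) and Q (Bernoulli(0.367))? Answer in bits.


H(P,Q) = -p*log2(q) - (1-p)*log2(1-q). -0.676*log2(0.367) = 0.977596; -0.324*log2(0.633) = 0.213750. H(P,Q) = 0.977596 + 0.213750 = 1.1913

1.1913 bits


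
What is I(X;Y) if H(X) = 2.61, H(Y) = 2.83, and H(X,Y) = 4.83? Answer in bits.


I(X;Y) = H(X) + H(Y) - H(X,Y) = 2.61 + 2.83 - 4.83 = 0.61

0.61 bits


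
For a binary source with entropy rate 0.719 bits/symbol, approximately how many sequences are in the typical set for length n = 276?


log2|A_typical| = nH = 276 * 0.719 = 198.444, so |A_typical| ~ 2^198.444 = 5.465e+59

5.465e+59


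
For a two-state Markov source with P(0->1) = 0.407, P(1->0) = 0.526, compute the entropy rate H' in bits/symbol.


Stationary distribution: pi_0 = p10/(p01+p10) = 0.5638, pi_1 = 0.4362. Entropy rate H' = pi_0*H(p01) + pi_1*H(p10) = 0.5638*0.9749 + 0.4362*0.998 = 0.985

0.985 bits/symbol


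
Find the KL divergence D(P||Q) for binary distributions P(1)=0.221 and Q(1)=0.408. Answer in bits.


KL = p*log2(p/q) + (1-p)*log2((1-p)/(1-q)) = 0.221*log2(0.221/0.408) + 0.779*log2(0.779/0.592) = 0.113

0.113 bits


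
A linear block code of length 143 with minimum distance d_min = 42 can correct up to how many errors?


Correction capability = floor((d-1)/2) = floor((42-1)/2) = 20

20 errors


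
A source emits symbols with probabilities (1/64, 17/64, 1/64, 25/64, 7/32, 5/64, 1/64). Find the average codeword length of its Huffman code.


Huffman construction (repeatedly merge the two least-probable nodes; each merge adds 1 bit to every symbol beneath it): 1/64 + 1/64 = 1/32; 1/64 + 1/32 = 3/64; 3/64 + 5/64 = 1/8; 1/8 + 7/32 = 11/32; 17/64 + 11/32 = 39/64; 25/64 + 39/64 = 1. Resulting codeword lengths (in the order the probabilities were given): (6, 2, 6, 1, 3, 4, 5). L_avg = sum(p_i * l_i) = 1/64*6 + 17/64*2 + 1/64*6 + 25/64*1 + 7/32*3 + 5/64*4 + 1/64*5 = 69/32 = 2.1562

2.1562 bits


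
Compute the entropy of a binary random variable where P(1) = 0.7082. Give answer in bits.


H = -p*log2(p) - (1-p)*log2(1-p). -0.7082*log2(0.7082) = 0.352522; -0.2918*log2(0.2918) = 0.518513. H = 0.352522 + 0.518513 = 0.871

0.871 bits


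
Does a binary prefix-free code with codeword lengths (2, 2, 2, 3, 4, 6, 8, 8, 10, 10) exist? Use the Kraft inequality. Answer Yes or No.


Kraft sum = sum(2^(-l_i)) = 0.9629, need <= 1. Result: satisfied (a binary prefix-free code with these lengths exists)

Yes


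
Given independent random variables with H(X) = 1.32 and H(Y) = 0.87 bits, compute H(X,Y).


For independent variables, H(X,Y) = H(X) + H(Y) = 1.32 + 0.87 = 2.19

2.19 bits


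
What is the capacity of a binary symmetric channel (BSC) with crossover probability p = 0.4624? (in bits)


H(p) = -p*log2(p) - (1-p)*log2(1-p) = -0.4624*log2(0.4624) - 0.5376*log2(0.5376) = 0.514553 + 0.481364 = 0.9959. C = 1 - H(p) = 1 - 0.9959 = 0.0041

0.0041 bits


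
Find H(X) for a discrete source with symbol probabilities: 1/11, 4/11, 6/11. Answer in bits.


H = -sum(p_i * log2(p_i)). Terms: -(1/11)*log2(1/11) = 0.314494; -(4/11)*log2(4/11) = 0.530702; -(6/11)*log2(6/11) = 0.476983. H = 0.314494 + 0.530702 + 0.476983 = 1.3222

1.3222 bits


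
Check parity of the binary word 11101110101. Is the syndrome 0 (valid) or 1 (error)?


Syndrome = XOR of all bits = 1 XOR 1 XOR 1 XOR 0 XOR 1 XOR 1 XOR 1 XOR 0 XOR 1 XOR 0 XOR 1 = 0

0


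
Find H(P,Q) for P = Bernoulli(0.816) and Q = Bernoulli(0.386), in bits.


H(P,Q) = -p*log2(q) - (1-p)*log2(1-q). -0.816*log2(0.386) = 1.120635; -0.184*log2(0.614) = 0.129479. H(P,Q) = 1.120635 + 0.129479 = 1.2501

1.2501 bits


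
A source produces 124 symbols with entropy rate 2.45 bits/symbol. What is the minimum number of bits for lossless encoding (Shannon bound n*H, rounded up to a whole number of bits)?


Minimum bits >= n * H = 124 * 2.45 = 303.8, rounded up to a whole number of bits = 304

304 bits


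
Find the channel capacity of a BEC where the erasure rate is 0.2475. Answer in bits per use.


C = 1 - epsilon = 1 - 0.2475 = 0.7525

0.7525 bits


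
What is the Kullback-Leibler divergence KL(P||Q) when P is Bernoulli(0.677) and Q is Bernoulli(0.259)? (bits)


KL = p*log2(p/q) + (1-p)*log2((1-p)/(1-q)) = 0.677*log2(0.677/0.259) + 0.323*log2(0.323/0.741) = 0.5515

0.5515 bits


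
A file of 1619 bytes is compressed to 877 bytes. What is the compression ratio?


Ratio = original / compressed = 1619 / 877 = 1.8461

1.8461


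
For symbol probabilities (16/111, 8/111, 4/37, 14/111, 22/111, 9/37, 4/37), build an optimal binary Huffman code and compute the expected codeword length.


Huffman construction (repeatedly merge the two least-probable nodes; each merge adds 1 bit to every symbol beneath it): 8/111 + 4/37 = 20/111; 4/37 + 14/111 = 26/111; 16/111 + 20/111 = 12/37; 22/111 + 26/111 = 16/37; 9/37 + 12/37 = 21/37; 16/37 + 21/37 = 1. Resulting codeword lengths (in the order the probabilities were given): (3, 4, 4, 3, 2, 2, 3). L_avg = sum(p_i * l_i) = 16/111*3 + 8/111*4 + 4/37*4 + 14/111*3 + 22/111*2 + 9/37*2 + 4/37*3 = 304/111 = 2.7387

2.7387 bits


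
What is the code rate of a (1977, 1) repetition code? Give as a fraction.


Rate = k/n = 1/1977

1/1977


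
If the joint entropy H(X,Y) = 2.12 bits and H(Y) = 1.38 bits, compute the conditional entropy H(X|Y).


H(X|Y) = H(X,Y) - H(Y) = 2.12 - 1.38 = 0.74

0.74 bits


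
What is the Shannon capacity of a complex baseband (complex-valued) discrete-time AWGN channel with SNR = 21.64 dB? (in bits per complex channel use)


SNR_linear = 10^(21.64/10) = 145.8814; C = log2(1 + SNR_linear) = log2(1 + 145.8814) = 7.1985

7.1985 bits/channel use


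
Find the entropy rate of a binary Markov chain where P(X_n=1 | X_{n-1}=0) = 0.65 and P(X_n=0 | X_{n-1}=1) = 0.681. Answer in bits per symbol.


Stationary distribution: pi_0 = p10/(p01+p10) = 0.5116, pi_1 = 0.4884. Entropy rate H' = pi_0*H(p01) + pi_1*H(p10) = 0.5116*0.9341 + 0.4884*0.9033 = 0.919

0.919 bits/symbol


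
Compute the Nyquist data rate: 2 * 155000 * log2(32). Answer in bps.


Rate = 2 * B * log2(M) = 2 * 155000 * 5.0 = 1550000.0

1550000.0 bps


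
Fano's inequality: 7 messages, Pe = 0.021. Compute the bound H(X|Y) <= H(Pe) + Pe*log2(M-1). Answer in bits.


H(Pe) = -Pe*log2(Pe) - (1-Pe)*log2(1-Pe) = -0.021*log2(0.021) - 0.979*log2(0.979) = 0.117043 + 0.029976 = 0.147. Pe*log2(M-1) = 0.021*log2(6) = 0.054284. Bound = H(Pe) + Pe*log2(M-1) = 0.117043 + 0.029976 + 0.054284 = 0.2013

0.2013 bits


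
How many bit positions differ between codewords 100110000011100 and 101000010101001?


Count differing positions: . . ^ ^ ^ . . ^ . ^ ^ . ^ . ^ = 8 differences

8


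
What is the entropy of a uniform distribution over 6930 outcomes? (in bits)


H = log2(n) = log2(6930) = 12.7586

12.7586 bits


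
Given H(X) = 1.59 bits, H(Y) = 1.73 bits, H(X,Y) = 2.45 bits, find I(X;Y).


I(X;Y) = H(X) + H(Y) - H(X,Y) = 1.59 + 1.73 - 2.45 = 0.87

0.87 bits


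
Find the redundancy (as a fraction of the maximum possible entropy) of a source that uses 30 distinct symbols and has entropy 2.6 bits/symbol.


H_max = log2(K) = log2(30) = 4.9069 bits/symbol. Redundancy = 1 - H/H_max = 1 - 2.6/4.9069 = 1 - 0.5299 = 0.4701

0.4701


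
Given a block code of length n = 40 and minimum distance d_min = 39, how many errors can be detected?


Detection capability = d_min - 1 = 39 - 1 = 38

38 errors


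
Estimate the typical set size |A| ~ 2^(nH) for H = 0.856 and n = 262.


log2|A_typical| = nH = 262 * 0.856 = 224.272, so |A_typical| ~ 2^224.272 = 3.255e+67

3.255e+67


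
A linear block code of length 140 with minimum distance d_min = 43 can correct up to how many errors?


Correction capability = floor((d-1)/2) = floor((43-1)/2) = 21

21 errors


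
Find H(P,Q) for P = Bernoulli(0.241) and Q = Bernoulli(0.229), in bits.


H(P,Q) = -p*log2(q) - (1-p)*log2(1-q). -0.241*log2(0.229) = 0.512506; -0.759*log2(0.771) = 0.284775. H(P,Q) = 0.512506 + 0.284775 = 0.7973

0.7973 bits


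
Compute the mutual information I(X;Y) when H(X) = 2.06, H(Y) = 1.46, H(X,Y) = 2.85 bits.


I(X;Y) = H(X) + H(Y) - H(X,Y) = 2.06 + 1.46 - 2.85 = 0.67

0.67 bits


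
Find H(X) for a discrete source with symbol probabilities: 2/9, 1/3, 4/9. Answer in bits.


H = -sum(p_i * log2(p_i)). Terms: -(2/9)*log2(2/9) = 0.482206; -(1/3)*log2(1/3) = 0.528321; -(4/9)*log2(4/9) = 0.519967. H = 0.482206 + 0.528321 + 0.519967 = 1.5305

1.5305 bits


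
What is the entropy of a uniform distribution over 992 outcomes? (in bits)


H = log2(n) = log2(992) = 9.9542

9.9542 bits


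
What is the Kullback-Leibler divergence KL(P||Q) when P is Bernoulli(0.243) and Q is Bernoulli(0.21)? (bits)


KL = p*log2(p/q) + (1-p)*log2((1-p)/(1-q)) = 0.243*log2(0.243/0.21) + 0.757*log2(0.757/0.79) = 0.0046

0.0046 bits


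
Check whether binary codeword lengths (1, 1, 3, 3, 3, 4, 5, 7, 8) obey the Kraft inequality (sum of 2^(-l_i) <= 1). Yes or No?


Kraft sum = sum(2^(-l_i)) = 1.4805, need <= 1. Result: violated (a binary prefix-free code with these lengths cannot exist)

No


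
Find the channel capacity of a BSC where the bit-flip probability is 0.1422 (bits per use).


H(p) = -p*log2(p) - (1-p)*log2(1-p) = -0.1422*log2(0.1422) - 0.8578*log2(0.8578) = 0.400152 + 0.189820 = 0.59. C = 1 - H(p) = 1 - 0.59 = 0.41

0.41 bits


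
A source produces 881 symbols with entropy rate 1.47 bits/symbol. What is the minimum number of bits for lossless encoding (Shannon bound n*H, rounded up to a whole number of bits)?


Minimum bits >= n * H = 881 * 1.47 = 1295.07, rounded up to a whole number of bits = 1296

1296 bits


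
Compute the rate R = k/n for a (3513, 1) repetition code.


Rate = k/n = 1/3513

1/3513


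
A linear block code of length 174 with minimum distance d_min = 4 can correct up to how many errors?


Correction capability = floor((d-1)/2) = floor((4-1)/2) = 1

1 errors


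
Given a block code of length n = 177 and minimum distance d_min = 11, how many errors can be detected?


Detection capability = d_min - 1 = 11 - 1 = 10

10 errors


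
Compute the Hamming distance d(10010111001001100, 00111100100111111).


Count differing positions: ^ . ^ . ^ . ^ ^ ^ . ^ ^ ^ . . ^ ^ = 11 differences

11


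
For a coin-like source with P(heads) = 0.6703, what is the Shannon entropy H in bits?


H = -p*log2(p) - (1-p)*log2(1-p). -0.6703*log2(0.6703) = 0.386844; -0.3297*log2(0.3297) = 0.527775. H = 0.386844 + 0.527775 = 0.9146

0.9146 bits


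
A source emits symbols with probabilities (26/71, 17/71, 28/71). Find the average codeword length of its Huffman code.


Huffman construction (repeatedly merge the two least-probable nodes; each merge adds 1 bit to every symbol beneath it): 17/71 + 26/71 = 43/71; 28/71 + 43/71 = 1. Resulting codeword lengths (in the order the probabilities were given): (2, 2, 1). L_avg = sum(p_i * l_i) = 26/71*2 + 17/71*2 + 28/71*1 = 114/71 = 1.6056

1.6056 bits


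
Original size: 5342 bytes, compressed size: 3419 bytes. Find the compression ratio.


Ratio = original / compressed = 5342 / 3419 = 1.5624

1.5624


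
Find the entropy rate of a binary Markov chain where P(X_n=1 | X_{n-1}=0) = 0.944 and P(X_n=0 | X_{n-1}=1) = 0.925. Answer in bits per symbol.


Stationary distribution: pi_0 = p10/(p01+p10) = 0.4949, pi_1 = 0.5051. Entropy rate H' = pi_0*H(p01) + pi_1*H(p10) = 0.4949*0.3114 + 0.5051*0.3843 = 0.3482

0.3482 bits/symbol


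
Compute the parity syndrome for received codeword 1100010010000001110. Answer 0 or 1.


Syndrome = XOR of all bits = 1 XOR 1 XOR 0 XOR 0 XOR 0 XOR 1 XOR 0 XOR 0 XOR 1 XOR 0 XOR 0 XOR 0 XOR 0 XOR 0 XOR 0 XOR 1 XOR 1 XOR 1 XOR 0 = 1

1


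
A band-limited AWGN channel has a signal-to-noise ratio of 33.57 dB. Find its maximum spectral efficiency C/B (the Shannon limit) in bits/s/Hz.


SNR_linear = 10^(33.57/10) = 2275.0974; C/B = log2(1 + SNR_linear) = log2(1 + 2275.0974) = 11.1523

11.1523 bits/s/Hz


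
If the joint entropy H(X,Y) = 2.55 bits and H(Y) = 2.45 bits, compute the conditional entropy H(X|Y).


H(X|Y) = H(X,Y) - H(Y) = 2.55 - 2.45 = 0.1

0.1 bits


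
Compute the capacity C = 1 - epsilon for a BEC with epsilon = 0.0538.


C = 1 - epsilon = 1 - 0.0538 = 0.9462

0.9462 bits


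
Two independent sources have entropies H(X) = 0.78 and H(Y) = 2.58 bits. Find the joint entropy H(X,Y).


For independent variables, H(X,Y) = H(X) + H(Y) = 0.78 + 2.58 = 3.36

3.36 bits


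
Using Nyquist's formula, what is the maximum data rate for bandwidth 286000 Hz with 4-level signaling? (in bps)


Rate = 2 * B * log2(M) = 2 * 286000 * 2.0 = 1144000.0

1144000.0 bps


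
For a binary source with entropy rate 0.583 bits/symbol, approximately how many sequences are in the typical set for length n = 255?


log2|A_typical| = nH = 255 * 0.583 = 148.665, so |A_typical| ~ 2^148.665 = 5.657e+44

5.657e+44


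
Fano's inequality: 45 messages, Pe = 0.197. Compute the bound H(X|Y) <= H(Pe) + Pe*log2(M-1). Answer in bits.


H(Pe) = -Pe*log2(Pe) - (1-Pe)*log2(1-Pe) = -0.197*log2(0.197) - 0.803*log2(0.803) = 0.461715 + 0.254172 = 0.7159. Pe*log2(M-1) = 0.197*log2(44) = 1.075508. Bound = H(Pe) + Pe*log2(M-1) = 0.461715 + 0.254172 + 1.075508 = 1.7914

1.7914 bits


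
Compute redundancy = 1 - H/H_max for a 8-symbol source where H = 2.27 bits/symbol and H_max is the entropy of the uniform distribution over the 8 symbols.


H_max = log2(K) = log2(8) = 3.0 bits/symbol. Redundancy = 1 - H/H_max = 1 - 2.27/3.0 = 1 - 0.7567 = 0.2433

0.2433


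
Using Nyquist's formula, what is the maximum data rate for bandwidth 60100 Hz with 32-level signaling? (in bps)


Rate = 2 * B * log2(M) = 2 * 60100 * 5.0 = 601000.0

601000.0 bps


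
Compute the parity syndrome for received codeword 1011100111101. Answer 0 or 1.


Syndrome = XOR of all bits = 1 XOR 0 XOR 1 XOR 1 XOR 1 XOR 0 XOR 0 XOR 1 XOR 1 XOR 1 XOR 1 XOR 0 XOR 1 = 1

1


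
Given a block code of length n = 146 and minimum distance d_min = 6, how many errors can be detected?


Detection capability = d_min - 1 = 6 - 1 = 5

5 errors


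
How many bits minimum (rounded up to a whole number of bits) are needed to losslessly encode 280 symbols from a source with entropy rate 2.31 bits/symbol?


Minimum bits >= n * H = 280 * 2.31 = 646.8, rounded up to a whole number of bits = 647

647 bits


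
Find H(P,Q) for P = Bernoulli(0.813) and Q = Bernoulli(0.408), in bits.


H(P,Q) = -p*log2(q) - (1-p)*log2(1-q). -0.813*log2(0.408) = 1.051501; -0.187*log2(0.592) = 0.141434. H(P,Q) = 1.051501 + 0.141434 = 1.1929

1.1929 bits


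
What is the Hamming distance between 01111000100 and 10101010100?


Count differing positions: ^ ^ . ^ . . ^ . . . . = 4 differences

4


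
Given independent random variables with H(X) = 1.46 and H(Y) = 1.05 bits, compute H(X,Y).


For independent variables, H(X,Y) = H(X) + H(Y) = 1.46 + 1.05 = 2.51

2.51 bits


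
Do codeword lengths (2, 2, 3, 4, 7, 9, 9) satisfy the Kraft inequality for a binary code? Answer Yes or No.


Kraft sum = sum(2^(-l_i)) = 0.6992, need <= 1. Result: satisfied (a binary prefix-free code with these lengths exists)

Yes


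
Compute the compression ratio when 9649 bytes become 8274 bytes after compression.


Ratio = original / compressed = 9649 / 8274 = 1.1662

1.1662


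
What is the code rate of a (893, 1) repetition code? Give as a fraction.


Rate = k/n = 1/893

1/893


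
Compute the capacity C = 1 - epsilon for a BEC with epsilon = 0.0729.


C = 1 - epsilon = 1 - 0.0729 = 0.9271

0.9271 bits


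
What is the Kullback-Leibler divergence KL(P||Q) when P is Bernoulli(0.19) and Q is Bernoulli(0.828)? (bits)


KL = p*log2(p/q) + (1-p)*log2((1-p)/(1-q)) = 0.19*log2(0.19/0.828) + 0.81*log2(0.81/0.172) = 1.4073

1.4073 bits


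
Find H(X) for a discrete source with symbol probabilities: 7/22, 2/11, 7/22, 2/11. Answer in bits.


H = -sum(p_i * log2(p_i)). Terms: -(7/22)*log2(7/22) = 0.525661; -(2/11)*log2(2/11) = 0.447169; -(7/22)*log2(7/22) = 0.525661; -(2/11)*log2(2/11) = 0.447169. H = 0.525661 + 0.447169 + 0.525661 + 0.447169 = 1.9457

1.9457 bits


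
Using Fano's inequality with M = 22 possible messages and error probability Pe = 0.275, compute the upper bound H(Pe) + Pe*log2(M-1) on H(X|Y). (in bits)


H(Pe) = -Pe*log2(Pe) - (1-Pe)*log2(1-Pe) = -0.275*log2(0.275) - 0.725*log2(0.725) = 0.512187 + 0.336362 = 0.8485. Pe*log2(M-1) = 0.275*log2(21) = 1.207887. Bound = H(Pe) + Pe*log2(M-1) = 0.512187 + 0.336362 + 1.207887 = 2.0564

2.0564 bits


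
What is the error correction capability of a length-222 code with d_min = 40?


Correction capability = floor((d-1)/2) = floor((40-1)/2) = 19

19 errors


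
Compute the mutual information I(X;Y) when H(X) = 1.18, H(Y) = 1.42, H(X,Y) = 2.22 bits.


I(X;Y) = H(X) + H(Y) - H(X,Y) = 1.18 + 1.42 - 2.22 = 0.38

0.38 bits


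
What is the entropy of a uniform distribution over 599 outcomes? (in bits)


H = log2(n) = log2(599) = 9.2264

9.2264 bits


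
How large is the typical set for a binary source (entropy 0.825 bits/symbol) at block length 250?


log2|A_typical| = nH = 250 * 0.825 = 206.25, so |A_typical| ~ 2^206.25 = 1.223e+62

1.223e+62


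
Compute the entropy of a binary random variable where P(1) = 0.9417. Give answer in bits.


H = -p*log2(p) - (1-p)*log2(1-p). -0.9417*log2(0.9417) = 0.081608; -0.0583*log2(0.0583) = 0.239051. H = 0.081608 + 0.239051 = 0.3207

0.3207 bits


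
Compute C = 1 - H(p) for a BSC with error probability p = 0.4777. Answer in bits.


H(p) = -p*log2(p) - (1-p)*log2(1-p) = -0.4777*log2(0.4777) - 0.5223*log2(0.5223) = 0.509144 + 0.489421 = 0.9986. C = 1 - H(p) = 1 - 0.9986 = 0.0014

0.0014 bits


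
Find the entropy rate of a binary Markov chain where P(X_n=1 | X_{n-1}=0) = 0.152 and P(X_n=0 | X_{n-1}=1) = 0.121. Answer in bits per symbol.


Stationary distribution: pi_0 = p10/(p01+p10) = 0.4432, pi_1 = 0.5568. Entropy rate H' = pi_0*H(p01) + pi_1*H(p10) = 0.4432*0.6148 + 0.5568*0.5322 = 0.5688

0.5688 bits/symbol


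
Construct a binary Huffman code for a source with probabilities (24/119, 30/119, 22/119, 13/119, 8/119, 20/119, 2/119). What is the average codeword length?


Huffman construction (repeatedly merge the two least-probable nodes; each merge adds 1 bit to every symbol beneath it): 2/119 + 8/119 = 10/119; 10/119 + 13/119 = 23/119; 20/119 + 22/119 = 6/17; 23/119 + 24/119 = 47/119; 30/119 + 6/17 = 72/119; 47/119 + 72/119 = 1. Resulting codeword lengths (in the order the probabilities were given): (2, 2, 3, 3, 4, 3, 4). L_avg = sum(p_i * l_i) = 24/119*2 + 30/119*2 + 22/119*3 + 13/119*3 + 8/119*4 + 20/119*3 + 2/119*4 = 313/119 = 2.6303

2.6303 bits


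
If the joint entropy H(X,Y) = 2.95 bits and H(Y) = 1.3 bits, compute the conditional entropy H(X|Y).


H(X|Y) = H(X,Y) - H(Y) = 2.95 - 1.3 = 1.65

1.65 bits


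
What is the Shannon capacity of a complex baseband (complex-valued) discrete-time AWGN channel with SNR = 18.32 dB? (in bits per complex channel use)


SNR_linear = 10^(18.32/10) = 67.9204; C = log2(1 + SNR_linear) = log2(1 + 67.9204) = 6.1069

6.1069 bits/channel use


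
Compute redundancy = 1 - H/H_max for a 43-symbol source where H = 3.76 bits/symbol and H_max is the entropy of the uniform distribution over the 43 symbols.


H_max = log2(K) = log2(43) = 5.4263 bits/symbol. Redundancy = 1 - H/H_max = 1 - 3.76/5.4263 = 1 - 0.6929 = 0.3071

0.3071


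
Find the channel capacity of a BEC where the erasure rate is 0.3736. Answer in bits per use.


C = 1 - epsilon = 1 - 0.3736 = 0.6264

0.6264 bits


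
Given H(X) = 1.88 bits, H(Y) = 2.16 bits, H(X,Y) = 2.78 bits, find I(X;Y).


I(X;Y) = H(X) + H(Y) - H(X,Y) = 1.88 + 2.16 - 2.78 = 1.26

1.26 bits


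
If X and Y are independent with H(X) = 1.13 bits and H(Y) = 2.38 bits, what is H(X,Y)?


For independent variables, H(X,Y) = H(X) + H(Y) = 1.13 + 2.38 = 3.51

3.51 bits


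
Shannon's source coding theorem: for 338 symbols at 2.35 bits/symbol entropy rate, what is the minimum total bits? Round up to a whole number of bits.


Minimum bits >= n * H = 338 * 2.35 = 794.3, rounded up to a whole number of bits = 795

795 bits


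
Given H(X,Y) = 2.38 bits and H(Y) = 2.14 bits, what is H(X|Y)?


H(X|Y) = H(X,Y) - H(Y) = 2.38 - 2.14 = 0.24

0.24 bits


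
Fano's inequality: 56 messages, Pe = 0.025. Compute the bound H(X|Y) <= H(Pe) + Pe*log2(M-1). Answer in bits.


H(Pe) = -Pe*log2(Pe) - (1-Pe)*log2(1-Pe) = -0.025*log2(0.025) - 0.975*log2(0.975) = 0.133048 + 0.035613 = 0.1687. Pe*log2(M-1) = 0.025*log2(55) = 0.144534. Bound = H(Pe) + Pe*log2(M-1) = 0.133048 + 0.035613 + 0.144534 = 0.3132

0.3132 bits


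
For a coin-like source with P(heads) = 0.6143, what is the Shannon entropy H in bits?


H = -p*log2(p) - (1-p)*log2(1-p). -0.6143*log2(0.6143) = 0.431844; -0.3857*log2(0.3857) = 0.530125. H = 0.431844 + 0.530125 = 0.962

0.962 bits


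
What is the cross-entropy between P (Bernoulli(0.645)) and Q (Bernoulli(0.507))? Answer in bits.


H(P,Q) = -p*log2(q) - (1-p)*log2(1-q). -0.645*log2(0.507) = 0.632063; -0.355*log2(0.493) = 0.362221. H(P,Q) = 0.632063 + 0.362221 = 0.9943

0.9943 bits


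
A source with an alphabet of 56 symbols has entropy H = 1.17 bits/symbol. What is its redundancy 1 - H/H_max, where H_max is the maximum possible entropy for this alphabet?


H_max = log2(K) = log2(56) = 5.8074 bits/symbol. Redundancy = 1 - H/H_max = 1 - 1.17/5.8074 = 1 - 0.2015 = 0.7985

0.7985


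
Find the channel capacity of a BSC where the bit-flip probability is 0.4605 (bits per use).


H(p) = -p*log2(p) - (1-p)*log2(1-p) = -0.4605*log2(0.4605) - 0.5395*log2(0.5395) = 0.515174 + 0.480320 = 0.9955. C = 1 - H(p) = 1 - 0.9955 = 0.0045

0.0045 bits


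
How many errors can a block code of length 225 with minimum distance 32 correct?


Correction capability = floor((d-1)/2) = floor((32-1)/2) = 15

15 errors


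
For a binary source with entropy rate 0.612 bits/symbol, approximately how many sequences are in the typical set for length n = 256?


log2|A_typical| = nH = 256 * 0.612 = 156.672, so |A_typical| ~ 2^156.672 = 1.455e+47

1.455e+47


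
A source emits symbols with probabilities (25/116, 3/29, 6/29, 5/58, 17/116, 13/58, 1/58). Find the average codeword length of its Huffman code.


Huffman construction (repeatedly merge the two least-probable nodes; each merge adds 1 bit to every symbol beneath it): 1/58 + 5/58 = 3/29; 3/29 + 3/29 = 6/29; 17/116 + 6/29 = 41/116; 6/29 + 25/116 = 49/116; 13/58 + 41/116 = 67/116; 49/116 + 67/116 = 1. Resulting codeword lengths (in the order the probabilities were given): (2, 3, 3, 4, 3, 2, 4). L_avg = sum(p_i * l_i) = 25/116*2 + 3/29*3 + 6/29*3 + 5/58*4 + 17/116*3 + 13/58*2 + 1/58*4 = 309/116 = 2.6638

2.6638 bits


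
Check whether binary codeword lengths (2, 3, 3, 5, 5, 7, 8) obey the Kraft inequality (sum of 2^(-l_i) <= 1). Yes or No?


Kraft sum = sum(2^(-l_i)) = 0.5742, need <= 1. Result: satisfied (a binary prefix-free code with these lengths exists)

Yes


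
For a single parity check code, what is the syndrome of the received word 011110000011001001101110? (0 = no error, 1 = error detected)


Syndrome = XOR of all bits = 0 XOR 1 XOR 1 XOR 1 XOR 1 XOR 0 XOR 0 XOR 0 XOR 0 XOR 0 XOR 1 XOR 1 XOR 0 XOR 0 XOR 1 XOR 0 XOR 0 XOR 1 XOR 1 XOR 0 XOR 1 XOR 1 XOR 1 XOR 0 = 0

0


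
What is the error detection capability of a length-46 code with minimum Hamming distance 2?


Detection capability = d_min - 1 = 2 - 1 = 1

1 errors


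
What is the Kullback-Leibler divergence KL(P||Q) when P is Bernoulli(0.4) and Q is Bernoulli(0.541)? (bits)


KL = p*log2(p/q) + (1-p)*log2((1-p)/(1-q)) = 0.4*log2(0.4/0.541) + 0.6*log2(0.6/0.459) = 0.0576

0.0576 bits


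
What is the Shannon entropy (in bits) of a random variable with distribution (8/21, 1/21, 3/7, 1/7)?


H = -sum(p_i * log2(p_i)). Terms: -(8/21)*log2(8/21) = 0.530407; -(1/21)*log2(1/21) = 0.209158; -(3/7)*log2(3/7) = 0.523882; -(1/7)*log2(1/7) = 0.401051. H = 0.530407 + 0.209158 + 0.523882 + 0.401051 = 1.6645

1.6645 bits


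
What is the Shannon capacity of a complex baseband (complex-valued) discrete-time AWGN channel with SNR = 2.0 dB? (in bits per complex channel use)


SNR_linear = 10^(2.0/10) = 1.5849; C = log2(1 + SNR_linear) = log2(1 + 1.5849) = 1.3701

1.3701 bits/channel use


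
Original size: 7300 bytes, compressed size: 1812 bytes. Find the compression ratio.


Ratio = original / compressed = 7300 / 1812 = 4.0287

4.0287


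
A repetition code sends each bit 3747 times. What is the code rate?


Rate = k/n = 1/3747

1/3747


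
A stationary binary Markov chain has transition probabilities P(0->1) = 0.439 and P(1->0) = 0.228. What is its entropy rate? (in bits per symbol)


Stationary distribution: pi_0 = p10/(p01+p10) = 0.3418, pi_1 = 0.6582. Entropy rate H' = pi_0*H(p01) + pi_1*H(p10) = 0.3418*0.9892 + 0.6582*0.7745 = 0.8479

0.8479 bits/symbol


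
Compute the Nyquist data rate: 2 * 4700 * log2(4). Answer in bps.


Rate = 2 * B * log2(M) = 2 * 4700 * 2.0 = 18800.0

18800.0 bps


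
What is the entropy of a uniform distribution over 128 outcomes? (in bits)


H = log2(n) = log2(128) = 7.0

7.0 bits


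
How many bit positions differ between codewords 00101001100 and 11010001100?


Count differing positions: ^ ^ ^ ^ ^ . . . . . . = 5 differences

5


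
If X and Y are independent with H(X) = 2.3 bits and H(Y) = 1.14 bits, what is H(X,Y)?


For independent variables, H(X,Y) = H(X) + H(Y) = 2.3 + 1.14 = 3.44

3.44 bits


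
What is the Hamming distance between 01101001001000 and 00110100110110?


Count differing positions: . ^ . ^ ^ ^ . ^ ^ ^ ^ ^ ^ . = 10 differences

10


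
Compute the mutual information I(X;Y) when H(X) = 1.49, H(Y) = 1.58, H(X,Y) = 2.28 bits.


I(X;Y) = H(X) + H(Y) - H(X,Y) = 1.49 + 1.58 - 2.28 = 0.79

0.79 bits


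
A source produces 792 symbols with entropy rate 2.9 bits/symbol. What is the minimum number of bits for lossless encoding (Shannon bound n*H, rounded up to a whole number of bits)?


Minimum bits >= n * H = 792 * 2.9 = 2296.8, rounded up to a whole number of bits = 2297

2297 bits


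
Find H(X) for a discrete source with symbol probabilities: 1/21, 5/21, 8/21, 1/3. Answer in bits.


H = -sum(p_i * log2(p_i)). Terms: -(1/21)*log2(1/21) = 0.209158; -(5/21)*log2(5/21) = 0.492950; -(8/21)*log2(8/21) = 0.530407; -(1/3)*log2(1/3) = 0.528321. H = 0.209158 + 0.492950 + 0.530407 + 0.528321 = 1.7608

1.7608 bits


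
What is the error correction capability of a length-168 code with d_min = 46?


Correction capability = floor((d-1)/2) = floor((46-1)/2) = 22

22 errors


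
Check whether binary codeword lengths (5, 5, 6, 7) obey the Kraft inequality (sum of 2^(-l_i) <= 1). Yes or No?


Kraft sum = sum(2^(-l_i)) = 0.0859, need <= 1. Result: satisfied (a binary prefix-free code with these lengths exists)

Yes


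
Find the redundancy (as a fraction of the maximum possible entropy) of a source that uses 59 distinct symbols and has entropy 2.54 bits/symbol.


H_max = log2(K) = log2(59) = 5.8826 bits/symbol. Redundancy = 1 - H/H_max = 1 - 2.54/5.8826 = 1 - 0.4318 = 0.5682

0.5682


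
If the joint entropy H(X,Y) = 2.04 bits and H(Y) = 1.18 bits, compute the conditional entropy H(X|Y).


H(X|Y) = H(X,Y) - H(Y) = 2.04 - 1.18 = 0.86

0.86 bits


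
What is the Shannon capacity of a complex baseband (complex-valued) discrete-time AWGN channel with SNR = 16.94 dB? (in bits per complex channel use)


SNR_linear = 10^(16.94/10) = 49.4311; C = log2(1 + SNR_linear) = log2(1 + 49.4311) = 5.6562

5.6562 bits/channel use
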